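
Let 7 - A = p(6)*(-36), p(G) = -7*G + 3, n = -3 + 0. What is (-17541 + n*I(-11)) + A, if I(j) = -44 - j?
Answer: -18839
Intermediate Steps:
n = -3
p(G) = 3 - 7*G
A = -1397 (A = 7 - (3 - 7*6)*(-36) = 7 - (3 - 42)*(-36) = 7 - (-39)*(-36) = 7 - 1*1404 = 7 - 1404 = -1397)
(-17541 + n*I(-11)) + A = (-17541 - 3*(-44 - 1*(-11))) - 1397 = (-17541 - 3*(-44 + 11)) - 1397 = (-17541 - 3*(-33)) - 1397 = (-17541 + 99) - 1397 = -17442 - 1397 = -18839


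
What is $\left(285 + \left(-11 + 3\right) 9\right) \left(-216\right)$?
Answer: $-46008$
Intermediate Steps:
$\left(285 + \left(-11 + 3\right) 9\right) \left(-216\right) = \left(285 - 72\right) \left(-216\right) = 213 \left(-216\right) = -46008$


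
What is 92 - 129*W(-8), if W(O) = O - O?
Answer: 92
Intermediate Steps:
W(O) = 0
92 - 129*W(-8) = 92 - 129*0 = 92 + 0 = 92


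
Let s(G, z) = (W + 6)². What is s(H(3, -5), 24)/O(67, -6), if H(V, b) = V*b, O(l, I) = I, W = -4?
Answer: -⅔ ≈ -0.66667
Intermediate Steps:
s(G, z) = 4 (s(G, z) = (-4 + 6)² = 2² = 4)
s(H(3, -5), 24)/O(67, -6) = 4/(-6) = 4*(-⅙) = -⅔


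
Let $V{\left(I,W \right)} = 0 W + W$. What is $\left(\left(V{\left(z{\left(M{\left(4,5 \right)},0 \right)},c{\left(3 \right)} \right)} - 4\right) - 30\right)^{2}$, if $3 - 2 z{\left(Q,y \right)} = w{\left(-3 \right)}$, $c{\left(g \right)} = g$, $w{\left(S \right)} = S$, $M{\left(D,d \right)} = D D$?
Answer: $961$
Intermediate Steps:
$M{\left(D,d \right)} = D^{2}$
$z{\left(Q,y \right)} = 3$ ($z{\left(Q,y \right)} = \frac{3}{2} - - \frac{3}{2} = \frac{3}{2} + \frac{3}{2} = 3$)
$V{\left(I,W \right)} = W$ ($V{\left(I,W \right)} = 0 + W = W$)
$\left(\left(V{\left(z{\left(M{\left(4,5 \right)},0 \right)},c{\left(3 \right)} \right)} - 4\right) - 30\right)^{2} = \left(\left(3 - 4\right) - 30\right)^{2} = \left(-1 - 30\right)^{2} = \left(-31\right)^{2} = 961$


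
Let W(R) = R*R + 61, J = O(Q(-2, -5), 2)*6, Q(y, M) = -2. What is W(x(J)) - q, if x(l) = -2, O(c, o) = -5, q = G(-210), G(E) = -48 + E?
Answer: 323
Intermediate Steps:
q = -258 (q = -48 - 210 = -258)
J = -30 (J = -5*6 = -30)
W(R) = 61 + R² (W(R) = R² + 61 = 61 + R²)
W(x(J)) - q = (61 + (-2)²) - 1*(-258) = (61 + 4) + 258 = 65 + 258 = 323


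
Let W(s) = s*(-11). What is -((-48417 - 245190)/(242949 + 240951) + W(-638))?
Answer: -1131905531/161300 ≈ -7017.4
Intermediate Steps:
W(s) = -11*s
-((-48417 - 245190)/(242949 + 240951) + W(-638)) = -((-48417 - 245190)/(242949 + 240951) - 11*(-638)) = -(-293607/483900 + 7018) = -(-293607*1/483900 + 7018) = -(-97869/161300 + 7018) = -1*1131905531/161300 = -1131905531/161300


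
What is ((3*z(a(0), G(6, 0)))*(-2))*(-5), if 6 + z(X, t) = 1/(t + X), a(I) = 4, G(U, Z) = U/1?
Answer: -177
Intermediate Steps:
G(U, Z) = U (G(U, Z) = U*1 = U)
z(X, t) = -6 + 1/(X + t) (z(X, t) = -6 + 1/(t + X) = -6 + 1/(X + t))
((3*z(a(0), G(6, 0)))*(-2))*(-5) = ((3*((1 - 6*4 - 6*6)/(4 + 6)))*(-2))*(-5) = ((3*((1 - 24 - 36)/10))*(-2))*(-5) = ((3*((⅒)*(-59)))*(-2))*(-5) = ((3*(-59/10))*(-2))*(-5) = -177/10*(-2)*(-5) = (177/5)*(-5) = -177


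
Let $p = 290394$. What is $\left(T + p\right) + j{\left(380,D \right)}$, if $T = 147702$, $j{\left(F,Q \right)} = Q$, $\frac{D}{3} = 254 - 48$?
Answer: $438714$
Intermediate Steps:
$D = 618$ ($D = 3 \left(254 - 48\right) = 3 \cdot 206 = 618$)
$\left(T + p\right) + j{\left(380,D \right)} = \left(147702 + 290394\right) + 618 = 438096 + 618 = 438714$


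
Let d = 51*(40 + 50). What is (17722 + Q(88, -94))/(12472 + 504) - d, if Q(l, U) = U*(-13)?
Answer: -3721306/811 ≈ -4588.5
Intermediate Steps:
Q(l, U) = -13*U
d = 4590 (d = 51*90 = 4590)
(17722 + Q(88, -94))/(12472 + 504) - d = (17722 - 13*(-94))/(12472 + 504) - 1*4590 = (17722 + 1222)/12976 - 4590 = 18944*(1/12976) - 4590 = 1184/811 - 4590 = -3721306/811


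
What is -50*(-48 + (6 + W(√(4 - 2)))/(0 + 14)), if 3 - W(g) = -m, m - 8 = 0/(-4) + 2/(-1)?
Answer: 16425/7 ≈ 2346.4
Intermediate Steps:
m = 6 (m = 8 + (0/(-4) + 2/(-1)) = 8 + (0*(-¼) + 2*(-1)) = 8 + (0 - 2) = 8 - 2 = 6)
W(g) = 9 (W(g) = 3 - (-1)*6 = 3 - 1*(-6) = 3 + 6 = 9)
-50*(-48 + (6 + W(√(4 - 2)))/(0 + 14)) = -50*(-48 + (6 + 9)/(0 + 14)) = -50*(-48 + 15/14) = -50*(-657/14) = 16425/7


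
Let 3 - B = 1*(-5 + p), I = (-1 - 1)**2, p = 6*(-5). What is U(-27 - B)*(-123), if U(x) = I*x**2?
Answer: -2078700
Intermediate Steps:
p = -30
I = 4 (I = (-2)**2 = 4)
B = 38 (B = 3 - (-5 - 30) = 3 - (-35) = 3 - 1*(-35) = 3 + 35 = 38)
U(x) = 4*x**2
U(-27 - B)*(-123) = (4*(-27 - 1*38)**2)*(-123) = (4*(-27 - 38)**2)*(-123) = (4*(-65)**2)*(-123) = (4*4225)*(-123) = 16900*(-123) = -2078700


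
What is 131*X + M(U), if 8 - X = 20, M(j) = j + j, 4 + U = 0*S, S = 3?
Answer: -1580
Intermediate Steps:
U = -4 (U = -4 + 0*3 = -4 + 0 = -4)
M(j) = 2*j
X = -12 (X = 8 - 1*20 = 8 - 20 = -12)
131*X + M(U) = 131*(-12) + 2*(-4) = -1572 - 8 = -1580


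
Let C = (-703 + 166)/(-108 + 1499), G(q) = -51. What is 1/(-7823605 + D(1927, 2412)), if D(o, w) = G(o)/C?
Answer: -179/1400401648 ≈ -1.2782e-7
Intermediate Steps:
C = -537/1391 ≈ -0.38605
D(o, w) = 23647/179 (D(o, w) = -51/(-537/1391) = -51*(-1391/537) = 23647/179)
1/(-7823605 + D(1927, 2412)) = 1/(-7823605 + 23647/179) = 1/(-1400401648/179) = -179/1400401648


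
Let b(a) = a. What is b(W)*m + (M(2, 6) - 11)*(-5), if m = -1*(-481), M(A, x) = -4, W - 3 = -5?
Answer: -887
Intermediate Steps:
W = -2 (W = 3 - 5 = -2)
m = 481
b(W)*m + (M(2, 6) - 11)*(-5) = -2*481 + (-4 - 11)*(-5) = -962 - 15*(-5) = -962 + 75 = -887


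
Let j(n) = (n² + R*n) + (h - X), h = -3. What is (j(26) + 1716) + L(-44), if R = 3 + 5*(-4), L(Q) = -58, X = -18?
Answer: 1907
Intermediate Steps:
R = -17 (R = 3 - 20 = -17)
j(n) = 15 + n² - 17*n (j(n) = (n² - 17*n) + (-3 - 1*(-18)) = (n² - 17*n) + (-3 + 18) = (n² - 17*n) + 15 = 15 + n² - 17*n)
(j(26) + 1716) + L(-44) = ((15 + 26² - 17*26) + 1716) - 58 = ((15 + 676 - 442) + 1716) - 58 = (249 + 1716) - 58 = 1965 - 58 = 1907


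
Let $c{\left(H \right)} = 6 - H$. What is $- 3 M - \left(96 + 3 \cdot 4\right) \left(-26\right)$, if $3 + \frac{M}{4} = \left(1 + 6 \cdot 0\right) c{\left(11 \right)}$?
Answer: $2904$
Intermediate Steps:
$M = -32$ ($M = -12 + 4 \left(1 + 6 \cdot 0\right) \left(6 - 11\right) = -12 + 4 \left(1 + 0\right) \left(6 - 11\right) = -12 + 4 \cdot 1 \left(-5\right) = -12 + 4 \left(-5\right) = -12 - 20 = -32$)
$- 3 M - \left(96 + 3 \cdot 4\right) \left(-26\right) = \left(-3\right) \left(-32\right) - \left(96 + 3 \cdot 4\right) \left(-26\right) = 96 - \left(96 + 12\right) \left(-26\right) = 96 - 108 \left(-26\right) = 96 - -2808 = 96 + 2808 = 2904$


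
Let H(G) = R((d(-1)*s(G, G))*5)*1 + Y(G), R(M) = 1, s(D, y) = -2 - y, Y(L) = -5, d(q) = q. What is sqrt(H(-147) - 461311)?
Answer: I*sqrt(461315) ≈ 679.2*I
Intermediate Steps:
H(G) = -4 (H(G) = 1*1 - 5 = 1 - 5 = -4)
sqrt(H(-147) - 461311) = sqrt(-4 - 461311) = sqrt(-461315) = I*sqrt(461315)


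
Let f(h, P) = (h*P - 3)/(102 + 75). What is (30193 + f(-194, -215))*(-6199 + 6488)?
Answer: 1556515852/177 ≈ 8.7939e+6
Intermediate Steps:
f(h, P) = -1/59 + P*h/177 (f(h, P) = (P*h - 3)/177 = (-3 + P*h)*(1/177) = -1/59 + P*h/177)
(30193 + f(-194, -215))*(-6199 + 6488) = (30193 + (-1/59 + (1/177)*(-215)*(-194)))*(-6199 + 6488) = (30193 + (-1/59 + 41710/177))*289 = (30193 + 41707/177)*289 = (5385868/177)*289 = 1556515852/177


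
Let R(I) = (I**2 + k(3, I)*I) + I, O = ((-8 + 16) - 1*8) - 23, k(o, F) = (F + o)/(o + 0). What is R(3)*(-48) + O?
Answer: -887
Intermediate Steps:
k(o, F) = (F + o)/o
O = -23 (O = (8 - 8) - 23 = 0 - 23 = -23)
R(I) = I + I**2 + I*(1 + I/3) (R(I) = (I**2 + ((I + 3)/3)*I) + I = (I**2 + ((3 + I)/3)*I) + I = (I**2 + (1 + I/3)*I) + I = (I**2 + I*(1 + I/3)) + I = I + I**2 + I*(1 + I/3))
R(3)*(-48) + O = ((2/3)*3*(3 + 2*3))*(-48) - 23 = ((2/3)*3*(3 + 6))*(-48) - 23 = ((2/3)*3*9)*(-48) - 23 = 18*(-48) - 23 = -864 - 23 = -887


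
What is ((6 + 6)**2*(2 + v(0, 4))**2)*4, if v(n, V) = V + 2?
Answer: 36864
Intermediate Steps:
v(n, V) = 2 + V
((6 + 6)**2*(2 + v(0, 4))**2)*4 = ((6 + 6)**2*(2 + (2 + 4))**2)*4 = (12**2*(2 + 6)**2)*4 = (144*8**2)*4 = (144*64)*4 = 9216*4 = 36864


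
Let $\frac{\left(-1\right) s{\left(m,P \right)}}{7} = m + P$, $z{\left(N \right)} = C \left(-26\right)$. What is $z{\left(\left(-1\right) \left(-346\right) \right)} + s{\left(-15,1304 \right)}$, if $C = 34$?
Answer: $-9907$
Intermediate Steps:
$z{\left(N \right)} = -884$ ($z{\left(N \right)} = 34 \left(-26\right) = -884$)
$s{\left(m,P \right)} = - 7 P - 7 m$ ($s{\left(m,P \right)} = - 7 \left(m + P\right) = - 7 \left(P + m\right) = - 7 P - 7 m$)
$z{\left(\left(-1\right) \left(-346\right) \right)} + s{\left(-15,1304 \right)} = -884 - 9023 = -9907$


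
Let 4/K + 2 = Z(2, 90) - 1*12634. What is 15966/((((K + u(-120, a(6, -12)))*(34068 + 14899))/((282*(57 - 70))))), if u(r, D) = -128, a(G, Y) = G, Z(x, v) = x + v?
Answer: 6798308608/727992389 ≈ 9.3384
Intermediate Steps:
Z(x, v) = v + x
K = -1/3136 (K = 4/(-2 + ((90 + 2) - 1*12634)) = 4/(-2 + (92 - 12634)) = 4/(-2 - 12542) = 4/(-12544) = 4*(-1/12544) = -1/3136 ≈ -0.00031888)
15966/((((K + u(-120, a(6, -12)))*(34068 + 14899))/((282*(57 - 70))))) = 15966/((((-1/3136 - 128)*(34068 + 14899))/((282*(57 - 70))))) = 15966/(((-401409/3136*48967)/((282*(-13))))) = 15966/((-19655794503/3136/(-3666))) = 15966/((-19655794503/3136*(-1/3666))) = 15966/(6551931501/3832192) = 15966*(3832192/6551931501) = 6798308608/727992389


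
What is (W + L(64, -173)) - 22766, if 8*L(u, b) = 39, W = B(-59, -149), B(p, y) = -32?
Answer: -182345/8 ≈ -22793.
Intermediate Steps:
W = -32
L(u, b) = 39/8 (L(u, b) = (1/8)*39 = 39/8)
(W + L(64, -173)) - 22766 = (-32 + 39/8) - 22766 = -217/8 - 22766 = -182345/8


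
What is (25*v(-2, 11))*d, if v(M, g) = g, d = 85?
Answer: 23375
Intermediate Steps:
(25*v(-2, 11))*d = (25*11)*85 = 275*85 = 23375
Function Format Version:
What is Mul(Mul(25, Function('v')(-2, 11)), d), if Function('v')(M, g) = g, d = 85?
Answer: 23375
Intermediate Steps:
Mul(Mul(25, Function('v')(-2, 11)), d) = Mul(Mul(25, 11), 85) = Mul(275, 85) = 23375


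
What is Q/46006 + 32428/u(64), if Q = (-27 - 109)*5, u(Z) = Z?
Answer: 186479881/368048 ≈ 506.67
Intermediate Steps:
Q = -680 (Q = -136*5 = -680)
Q/46006 + 32428/u(64) = -680/46006 + 32428/64 = -680*1/46006 + 32428*(1/64) = -340/23003 + 8107/16 = 186479881/368048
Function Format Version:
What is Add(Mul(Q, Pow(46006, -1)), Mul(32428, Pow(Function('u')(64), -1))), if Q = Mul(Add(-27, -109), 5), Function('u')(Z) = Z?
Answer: Rational(186479881, 368048) ≈ 506.67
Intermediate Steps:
Q = -680 (Q = Mul(-136, 5) = -680)
Add(Mul(Q, Pow(46006, -1)), Mul(32428, Pow(Function('u')(64), -1))) = Add(Mul(-680, Pow(46006, -1)), Mul(32428, Pow(64, -1))) = Add(Mul(-680, Rational(1, 46006)), Mul(32428, Rational(1, 64))) = Add(Rational(-340, 23003), Rational(8107, 16)) = Rational(186479881, 368048)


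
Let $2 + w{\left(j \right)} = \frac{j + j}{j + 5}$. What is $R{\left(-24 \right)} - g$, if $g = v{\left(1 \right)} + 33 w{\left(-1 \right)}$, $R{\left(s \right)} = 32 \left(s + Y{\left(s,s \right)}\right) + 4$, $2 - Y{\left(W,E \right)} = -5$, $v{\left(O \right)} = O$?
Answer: $- \frac{917}{2} \approx -458.5$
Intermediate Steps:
$Y{\left(W,E \right)} = 7$ ($Y{\left(W,E \right)} = 2 - -5 = 2 + 5 = 7$)
$w{\left(j \right)} = -2 + \frac{2 j}{5 + j}$ ($w{\left(j \right)} = -2 + \frac{j + j}{j + 5} = -2 + \frac{2 j}{5 + j}$)
$R{\left(s \right)} = 228 + 32 s$ ($R{\left(s \right)} = 32 \left(s + 7\right) + 4 = 32 \left(7 + s\right) + 4 = \left(224 + 32 s\right) + 4 = 228 + 32 s$)
$g = - \frac{163}{2}$ ($g = 1 + 33 \left(- \frac{10}{5 - 1}\right) = 1 + 33 \left(- \frac{10}{4}\right) = 1 + 33 \left(\left(-10\right) \frac{1}{4}\right) = 1 + 33 \left(- \frac{5}{2}\right) = 1 - \frac{165}{2} = - \frac{163}{2} \approx -81.5$)
$R{\left(-24 \right)} - g = \left(228 + 32 \left(-24\right)\right) - - \frac{163}{2} = \left(228 - 768\right) + \frac{163}{2} = -540 + \frac{163}{2} = - \frac{917}{2}$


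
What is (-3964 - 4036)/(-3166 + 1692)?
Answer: 4000/737 ≈ 5.4274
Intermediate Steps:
(-3964 - 4036)/(-3166 + 1692) = -8000/(-1474) = -8000*(-1/1474) = 4000/737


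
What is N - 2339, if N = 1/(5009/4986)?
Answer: -11711065/5009 ≈ -2338.0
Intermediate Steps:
N = 4986/5009 (N = 1/(5009*(1/4986)) = 1/(5009/4986) = 4986/5009 ≈ 0.99541)
N - 2339 = 4986/5009 - 2339 = -11711065/5009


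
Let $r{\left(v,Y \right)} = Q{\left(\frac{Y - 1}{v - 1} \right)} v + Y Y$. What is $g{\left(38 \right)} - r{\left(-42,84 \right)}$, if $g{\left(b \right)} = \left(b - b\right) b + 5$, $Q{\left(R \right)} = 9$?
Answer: $-6673$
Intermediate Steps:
$g{\left(b \right)} = 5$ ($g{\left(b \right)} = 0 b + 5 = 0 + 5 = 5$)
$r{\left(v,Y \right)} = Y^{2} + 9 v$ ($r{\left(v,Y \right)} = 9 v + Y Y = 9 v + Y^{2} = Y^{2} + 9 v$)
$g{\left(38 \right)} - r{\left(-42,84 \right)} = 5 - \left(84^{2} + 9 \left(-42\right)\right) = 5 - \left(7056 - 378\right) = 5 - 6678 = -6673$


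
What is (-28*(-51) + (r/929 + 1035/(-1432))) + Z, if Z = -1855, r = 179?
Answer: -568755243/1330328 ≈ -427.53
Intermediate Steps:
(-28*(-51) + (r/929 + 1035/(-1432))) + Z = (-28*(-51) + (179/929 + 1035/(-1432))) - 1855 = (1428 + (179*(1/929) + 1035*(-1/1432))) - 1855 = (1428 + (179/929 - 1035/1432)) - 1855 = (1428 - 705187/1330328) - 1855 = 1899003197/1330328 - 1855 = -568755243/1330328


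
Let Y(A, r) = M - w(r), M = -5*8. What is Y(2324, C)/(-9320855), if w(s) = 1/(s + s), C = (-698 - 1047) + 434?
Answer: 104879/24439281810 ≈ 4.2914e-6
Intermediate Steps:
M = -40
C = -1311 (C = -1745 + 434 = -1311)
w(s) = 1/(2*s)
Y(A, r) = -40 - 1/(2*r)
Y(2324, C)/(-9320855) = (-40 - ½/(-1311))/(-9320855) = (-40 - ½*(-1/1311))*(-1/9320855) = (-40 + 1/2622)*(-1/9320855) = -104879/2622*(-1/9320855) = 104879/24439281810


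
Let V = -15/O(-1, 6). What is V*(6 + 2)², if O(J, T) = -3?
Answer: 320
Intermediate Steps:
V = 5 (V = -15/(-3) = -15*(-⅓) = 5)
V*(6 + 2)² = 5*(6 + 2)² = 5*8² = 5*64 = 320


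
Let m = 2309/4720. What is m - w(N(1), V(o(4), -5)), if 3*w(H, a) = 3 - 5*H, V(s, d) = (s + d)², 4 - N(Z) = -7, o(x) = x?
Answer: 252367/14160 ≈ 17.823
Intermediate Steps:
m = 2309/4720 (m = 2309*(1/4720) = 2309/4720 ≈ 0.48919)
N(Z) = 11 (N(Z) = 4 - 1*(-7) = 4 + 7 = 11)
V(s, d) = (d + s)²
w(H, a) = 1 - 5*H/3 (w(H, a) = (3 - 5*H)/3 = 1 - 5*H/3)
m - w(N(1), V(o(4), -5)) = 2309/4720 - (1 - 5/3*11) = 2309/4720 - (1 - 55/3) = 2309/4720 - 1*(-52/3) = 2309/4720 + 52/3 = 252367/14160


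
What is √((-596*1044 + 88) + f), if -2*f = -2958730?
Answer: √857229 ≈ 925.87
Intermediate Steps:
f = 1479365 (f = -½*(-2958730) = 1479365)
√((-596*1044 + 88) + f) = √((-596*1044 + 88) + 1479365) = √((-622224 + 88) + 1479365) = √(-622136 + 1479365) = √857229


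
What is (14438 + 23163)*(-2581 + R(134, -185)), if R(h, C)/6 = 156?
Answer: -61853645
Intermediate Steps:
R(h, C) = 936 (R(h, C) = 6*156 = 936)
(14438 + 23163)*(-2581 + R(134, -185)) = (14438 + 23163)*(-2581 + 936) = 37601*(-1645) = -61853645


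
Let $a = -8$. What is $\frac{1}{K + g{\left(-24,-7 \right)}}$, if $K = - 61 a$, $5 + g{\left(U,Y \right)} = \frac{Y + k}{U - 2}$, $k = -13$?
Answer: $\frac{13}{6289} \approx 0.0020671$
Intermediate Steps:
$g{\left(U,Y \right)} = -5 + \frac{-13 + Y}{-2 + U}$ ($g{\left(U,Y \right)} = -5 + \frac{Y - 13}{U - 2} = -5 + \frac{-13 + Y}{-2 + U}$)
$K = 488$ ($K = \left(-61\right) \left(-8\right) = 488$)
$\frac{1}{K + g{\left(-24,-7 \right)}} = \frac{1}{488 + \frac{-3 - 7 - -120}{-2 - 24}} = \frac{1}{488 + \frac{-3 - 7 + 120}{-26}} = \frac{1}{488 - \frac{55}{13}} = \frac{1}{\frac{6289}{13}} = \frac{13}{6289}$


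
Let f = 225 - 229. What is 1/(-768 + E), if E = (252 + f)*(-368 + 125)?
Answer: -1/61032 ≈ -1.6385e-5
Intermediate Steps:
f = -4
E = -60264 (E = (252 - 4)*(-368 + 125) = 248*(-243) = -60264)
1/(-768 + E) = 1/(-768 - 60264) = 1/(-61032) = -1/61032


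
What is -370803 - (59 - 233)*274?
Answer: -323127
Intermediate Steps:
-370803 - (59 - 233)*274 = -370803 - (-174)*274 = -370803 - 1*(-47676) = -370803 + 47676 = -323127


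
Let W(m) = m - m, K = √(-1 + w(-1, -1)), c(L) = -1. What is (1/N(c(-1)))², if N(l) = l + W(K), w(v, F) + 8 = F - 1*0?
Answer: 1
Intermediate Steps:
w(v, F) = -8 + F (w(v, F) = -8 + (F - 1*0) = -8 + (F + 0) = -8 + F)
K = I*√10 (K = √(-1 + (-8 - 1)) = √(-1 - 9) = √(-10) = I*√10 ≈ 3.1623*I)
W(m) = 0
N(l) = l (N(l) = l + 0 = l)
(1/N(c(-1)))² = (1/(-1))² = (-1)² = 1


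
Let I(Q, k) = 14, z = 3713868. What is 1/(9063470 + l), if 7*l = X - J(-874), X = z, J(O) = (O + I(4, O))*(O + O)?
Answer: 7/65654878 ≈ 1.0662e-7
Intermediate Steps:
J(O) = 2*O*(14 + O) (J(O) = (O + 14)*(O + O) = (14 + O)*(2*O) = 2*O*(14 + O))
X = 3713868
l = 2210588/7 (l = (3713868 - 2*(-874)*(14 - 874))/7 = (3713868 - 2*(-874)*(-860))/7 = (3713868 - 1*1503280)/7 = (3713868 - 1503280)/7 = (⅐)*2210588 = 2210588/7 ≈ 3.1580e+5)
1/(9063470 + l) = 1/(9063470 + 2210588/7) = 1/(65654878/7) = 7/65654878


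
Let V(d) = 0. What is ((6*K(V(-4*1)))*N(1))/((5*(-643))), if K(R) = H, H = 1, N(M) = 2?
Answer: -12/3215 ≈ -0.0037325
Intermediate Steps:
K(R) = 1
((6*K(V(-4*1)))*N(1))/((5*(-643))) = ((6*1)*2)/((5*(-643))) = (6*2)/(-3215) = -1/3215*12 = -12/3215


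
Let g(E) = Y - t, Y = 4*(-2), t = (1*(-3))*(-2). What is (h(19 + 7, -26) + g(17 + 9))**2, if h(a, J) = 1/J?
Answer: 133225/676 ≈ 197.08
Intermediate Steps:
t = 6 (t = -3*(-2) = 6)
Y = -8
g(E) = -14 (g(E) = -8 - 1*6 = -8 - 6 = -14)
(h(19 + 7, -26) + g(17 + 9))**2 = (1/(-26) - 14)**2 = (-1/26 - 14)**2 = (-365/26)**2 = 133225/676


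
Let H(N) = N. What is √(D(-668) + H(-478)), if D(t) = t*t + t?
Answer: √445078 ≈ 667.14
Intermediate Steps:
D(t) = t + t² (D(t) = t² + t = t + t²)
√(D(-668) + H(-478)) = √(-668*(1 - 668) - 478) = √(-668*(-667) - 478) = √(445556 - 478) = √445078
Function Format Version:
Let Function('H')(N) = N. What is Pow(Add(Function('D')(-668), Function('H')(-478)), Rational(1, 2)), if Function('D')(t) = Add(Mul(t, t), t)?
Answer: Pow(445078, Rational(1, 2)) ≈ 667.14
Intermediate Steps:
Function('D')(t) = Add(t, Pow(t, 2)) (Function('D')(t) = Add(Pow(t, 2), t) = Add(t, Pow(t, 2)))
Pow(Add(Function('D')(-668), Function('H')(-478)), Rational(1, 2)) = Pow(Add(Mul(-668, Add(1, -668)), -478), Rational(1, 2)) = Pow(Add(Mul(-668, -667), -478), Rational(1, 2)) = Pow(Add(445556, -478), Rational(1, 2)) = Pow(445078, Rational(1, 2))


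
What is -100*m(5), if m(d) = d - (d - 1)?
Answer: -100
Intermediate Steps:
m(d) = 1 (m(d) = d - (-1 + d) = d + (1 - d) = 1)
-100*m(5) = -100*1 = -100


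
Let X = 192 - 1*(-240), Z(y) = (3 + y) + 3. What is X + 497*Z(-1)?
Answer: 2917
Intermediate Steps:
Z(y) = 6 + y
X = 432 (X = 192 + 240 = 432)
X + 497*Z(-1) = 432 + 497*(6 - 1) = 432 + 497*5 = 432 + 2485 = 2917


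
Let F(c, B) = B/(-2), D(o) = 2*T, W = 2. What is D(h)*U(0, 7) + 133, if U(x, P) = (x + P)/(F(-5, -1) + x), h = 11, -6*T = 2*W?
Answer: 343/3 ≈ 114.33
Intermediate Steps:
T = -2/3 ≈ -0.66667
D(o) = -4/3 (D(o) = 2*(-2/3) = -4/3)
F(c, B) = -B/2 (F(c, B) = B*(-1/2) = -B/2)
U(x, P) = (P + x)/(1/2 + x) (U(x, P) = (x + P)/(-1/2*(-1) + x) = (P + x)/(1/2 + x))
D(h)*U(0, 7) + 133 = -8*(7 + 0)/(3*(1 + 2*0)) + 133 = -8*7/(3*(1 + 0)) + 133 = -8*7/(3*1) + 133 = -8*7/3 + 133 = -4/3*14 + 133 = -56/3 + 133 = 343/3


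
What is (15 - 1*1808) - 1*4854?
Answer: -6647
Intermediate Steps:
(15 - 1*1808) - 1*4854 = (15 - 1808) - 4854 = -1793 - 4854 = -6647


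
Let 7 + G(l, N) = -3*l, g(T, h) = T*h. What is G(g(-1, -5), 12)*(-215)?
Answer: 4730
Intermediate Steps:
G(l, N) = -7 - 3*l
G(g(-1, -5), 12)*(-215) = (-7 - (-3)*(-5))*(-215) = (-7 - 3*5)*(-215) = (-7 - 15)*(-215) = -22*(-215) = 4730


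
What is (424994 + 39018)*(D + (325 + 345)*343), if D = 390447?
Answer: 287806691084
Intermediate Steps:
(424994 + 39018)*(D + (325 + 345)*343) = (424994 + 39018)*(390447 + (325 + 345)*343) = 464012*(390447 + 670*343) = 464012*(390447 + 229810) = 464012*620257 = 287806691084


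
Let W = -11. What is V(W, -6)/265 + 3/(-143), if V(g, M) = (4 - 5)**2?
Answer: -652/37895 ≈ -0.017205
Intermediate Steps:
V(g, M) = 1 (V(g, M) = (-1)**2 = 1)
V(W, -6)/265 + 3/(-143) = 1/265 + 3/(-143) = 1*(1/265) + 3*(-1/143) = 1/265 - 3/143 = -652/37895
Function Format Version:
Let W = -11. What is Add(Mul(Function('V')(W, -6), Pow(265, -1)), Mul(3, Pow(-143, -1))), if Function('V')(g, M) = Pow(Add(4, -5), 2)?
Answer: Rational(-652, 37895) ≈ -0.017205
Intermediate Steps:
Function('V')(g, M) = 1 (Function('V')(g, M) = Pow(-1, 2) = 1)
Add(Mul(Function('V')(W, -6), Pow(265, -1)), Mul(3, Pow(-143, -1))) = Add(Mul(1, Pow(265, -1)), Mul(3, Pow(-143, -1))) = Add(Mul(1, Rational(1, 265)), Mul(3, Rational(-1, 143))) = Add(Rational(1, 265), Rational(-3, 143)) = Rational(-652, 37895)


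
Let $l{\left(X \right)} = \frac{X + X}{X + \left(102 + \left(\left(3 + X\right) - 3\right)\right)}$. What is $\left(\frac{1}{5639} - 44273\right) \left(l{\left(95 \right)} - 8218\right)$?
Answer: $\frac{149759938597959}{411647} \approx 3.6381 \cdot 10^{8}$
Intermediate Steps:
$l{\left(X \right)} = \frac{2 X}{102 + 2 X}$ ($l{\left(X \right)} = \frac{2 X}{X + \left(102 + X\right)} = \frac{2 X}{102 + 2 X}$)
$\left(\frac{1}{5639} - 44273\right) \left(l{\left(95 \right)} - 8218\right) = \left(\frac{1}{5639} - 44273\right) \left(\frac{95}{51 + 95} - 8218\right) = \left(\frac{1}{5639} - 44273\right) \left(\frac{95}{146} - 8218\right) = - \frac{249655446 \left(95 \cdot \frac{1}{146} - 8218\right)}{5639} = - \frac{249655446 \left(\frac{95}{146} - 8218\right)}{5639} = \left(- \frac{249655446}{5639}\right) \left(- \frac{1199733}{146}\right) = \frac{149759938597959}{411647}$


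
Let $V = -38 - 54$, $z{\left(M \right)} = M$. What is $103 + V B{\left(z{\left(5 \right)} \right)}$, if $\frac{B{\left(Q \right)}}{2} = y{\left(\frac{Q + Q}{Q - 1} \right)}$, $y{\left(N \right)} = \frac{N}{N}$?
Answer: $-81$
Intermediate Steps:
$V = -92$
$y{\left(N \right)} = 1$
$B{\left(Q \right)} = 2$ ($B{\left(Q \right)} = 2 \cdot 1 = 2$)
$103 + V B{\left(z{\left(5 \right)} \right)} = 103 - 184 = -81$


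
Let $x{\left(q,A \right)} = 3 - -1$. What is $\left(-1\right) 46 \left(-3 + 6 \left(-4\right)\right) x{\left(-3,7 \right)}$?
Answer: $4968$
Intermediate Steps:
$x{\left(q,A \right)} = 4$ ($x{\left(q,A \right)} = 3 + 1 = 4$)
$\left(-1\right) 46 \left(-3 + 6 \left(-4\right)\right) x{\left(-3,7 \right)} = \left(-1\right) 46 \left(-3 + 6 \left(-4\right)\right) 4 = - 46 \left(-3 - 24\right) 4 = \left(-46\right) \left(-27\right) 4 = 1242 \cdot 4 = 4968$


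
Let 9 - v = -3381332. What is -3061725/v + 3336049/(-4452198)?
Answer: -24911725183259/15054399637518 ≈ -1.6548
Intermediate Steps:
v = 3381341 (v = 9 - 1*(-3381332) = 9 + 3381332 = 3381341)
-3061725/v + 3336049/(-4452198) = -3061725/3381341 + 3336049/(-4452198) = -3061725*1/3381341 + 3336049*(-1/4452198) = -3061725/3381341 - 3336049/4452198 = -24911725183259/15054399637518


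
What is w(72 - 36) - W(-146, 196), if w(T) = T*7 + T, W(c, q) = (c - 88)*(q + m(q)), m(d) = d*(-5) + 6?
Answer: -181764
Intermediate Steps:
m(d) = 6 - 5*d (m(d) = -5*d + 6 = 6 - 5*d)
W(c, q) = (-88 + c)*(6 - 4*q) (W(c, q) = (c - 88)*(q + (6 - 5*q)) = (-88 + c)*(6 - 4*q))
w(T) = 8*T (w(T) = 7*T + T = 8*T)
w(72 - 36) - W(-146, 196) = 8*(72 - 36) - (-528 + 6*(-146) + 352*196 - 4*(-146)*196) = 8*36 - (-528 - 876 + 68992 + 114464) = 288 - 1*182052 = 288 - 182052 = -181764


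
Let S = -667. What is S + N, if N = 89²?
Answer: 7254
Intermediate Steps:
N = 7921
S + N = -667 + 7921 = 7254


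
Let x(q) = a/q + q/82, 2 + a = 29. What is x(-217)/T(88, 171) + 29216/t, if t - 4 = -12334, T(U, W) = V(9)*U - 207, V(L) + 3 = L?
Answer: -27914336129/11737901070 ≈ -2.3781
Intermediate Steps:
a = 27 (a = -2 + 29 = 27)
V(L) = -3 + L
T(U, W) = -207 + 6*U (T(U, W) = (-3 + 9)*U - 207 = 6*U - 207 = -207 + 6*U)
t = -12330 (t = 4 - 12334 = -12330)
x(q) = 27/q + q/82
x(-217)/T(88, 171) + 29216/t = (27/(-217) + (1/82)*(-217))/(-207 + 6*88) + 29216/(-12330) = (27*(-1/217) - 217/82)/(-207 + 528) + 29216*(-1/12330) = (-27/217 - 217/82)/321 - 14608/6165 = -49303/17794*1/321 - 14608/6165 = -49303/5711874 - 14608/6165 = -27914336129/11737901070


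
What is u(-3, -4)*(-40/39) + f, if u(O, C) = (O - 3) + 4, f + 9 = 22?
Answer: 587/39 ≈ 15.051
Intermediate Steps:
f = 13 (f = -9 + 22 = 13)
u(O, C) = 1 + O (u(O, C) = (-3 + O) + 4 = 1 + O)
u(-3, -4)*(-40/39) + f = (1 - 3)*(-40/39) + 13 = -(-80)/39 + 13 = -2*(-40/39) + 13 = 80/39 + 13 = 587/39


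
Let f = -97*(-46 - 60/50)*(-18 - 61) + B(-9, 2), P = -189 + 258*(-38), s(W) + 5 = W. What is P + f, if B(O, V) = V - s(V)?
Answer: -1858408/5 ≈ -3.7168e+5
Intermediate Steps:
s(W) = -5 + W
P = -9993 (P = -189 - 9804 = -9993)
B(O, V) = 5 (B(O, V) = V - (-5 + V) = V + (5 - V) = 5)
f = -1808443/5 (f = -97*(-46 - 60/50)*(-18 - 61) + 5 = -97*(-46 - 60*1/50)*(-79) + 5 = -97*(-46 - 6/5)*(-79) + 5 = -(-22892)*(-79)/5 + 5 = -97*18644/5 + 5 = -1808468/5 + 5 = -1808443/5 ≈ -3.6169e+5)
P + f = -9993 - 1808443/5 = -1858408/5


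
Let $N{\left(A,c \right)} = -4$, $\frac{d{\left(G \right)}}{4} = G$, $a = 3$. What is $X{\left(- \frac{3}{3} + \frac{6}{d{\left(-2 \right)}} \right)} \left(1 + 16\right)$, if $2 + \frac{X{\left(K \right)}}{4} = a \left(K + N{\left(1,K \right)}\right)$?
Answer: $-1309$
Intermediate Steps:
$d{\left(G \right)} = 4 G$
$X{\left(K \right)} = -56 + 12 K$ ($X{\left(K \right)} = -8 + 4 \cdot 3 \left(K - 4\right) = -8 + 4 \cdot 3 \left(-4 + K\right) = -8 + 4 \left(-12 + 3 K\right) = -8 + \left(-48 + 12 K\right) = -56 + 12 K$)
$X{\left(- \frac{3}{3} + \frac{6}{d{\left(-2 \right)}} \right)} \left(1 + 16\right) = \left(-56 + 12 \left(- \frac{3}{3} + \frac{6}{4 \left(-2\right)}\right)\right) \left(1 + 16\right) = \left(-56 + 12 \left(\left(-3\right) \frac{1}{3} + \frac{6}{-8}\right)\right) 17 = \left(-56 + 12 \left(-1 + 6 \left(- \frac{1}{8}\right)\right)\right) 17 = \left(-56 + 12 \left(-1 - \frac{3}{4}\right)\right) 17 = \left(-56 + 12 \left(- \frac{7}{4}\right)\right) 17 = \left(-56 - 21\right) 17 = \left(-77\right) 17 = -1309$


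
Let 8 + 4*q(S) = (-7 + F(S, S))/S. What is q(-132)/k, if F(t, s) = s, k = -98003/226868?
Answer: 52009489/12936396 ≈ 4.0204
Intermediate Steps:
k = -98003/226868 (k = -98003*1/226868 = -98003/226868 ≈ -0.43198)
q(S) = -2 + (-7 + S)/(4*S) (q(S) = -2 + ((-7 + S)/S)/4 = -2 + (-7 + S)/(4*S))
q(-132)/k = ((7/4)*(-1 - 1*(-132))/(-132))/(-98003/226868) = ((7/4)*(-1/132)*(-1 + 132))*(-226868/98003) = ((7/4)*(-1/132)*131)*(-226868/98003) = -917/528*(-226868/98003) = 52009489/12936396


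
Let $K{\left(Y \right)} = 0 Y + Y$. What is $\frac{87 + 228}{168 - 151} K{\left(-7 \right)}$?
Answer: $- \frac{2205}{17} \approx -129.71$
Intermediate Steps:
$K{\left(Y \right)} = Y$ ($K{\left(Y \right)} = 0 + Y = Y$)
$\frac{87 + 228}{168 - 151} K{\left(-7 \right)} = \frac{87 + 228}{168 - 151} \left(-7\right) = \frac{315}{17} \left(-7\right) = - \frac{2205}{17}$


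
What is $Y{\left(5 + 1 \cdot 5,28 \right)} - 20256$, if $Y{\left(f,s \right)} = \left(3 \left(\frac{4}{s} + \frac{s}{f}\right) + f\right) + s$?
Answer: $- \frac{707321}{35} \approx -20209.0$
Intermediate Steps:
$Y{\left(f,s \right)} = f + s + \frac{12}{s} + \frac{3 s}{f}$ ($Y{\left(f,s \right)} = \left(\left(\frac{12}{s} + \frac{3 s}{f}\right) + f\right) + s = \left(f + \frac{12}{s} + \frac{3 s}{f}\right) + s = f + s + \frac{12}{s} + \frac{3 s}{f}$)
$Y{\left(5 + 1 \cdot 5,28 \right)} - 20256 = \left(\left(5 + 1 \cdot 5\right) + 28 + \frac{12}{28} + 3 \cdot 28 \frac{1}{5 + 1 \cdot 5}\right) - 20256 = \left(\left(5 + 5\right) + 28 + 12 \cdot \frac{1}{28} + 3 \cdot 28 \frac{1}{5 + 5}\right) - 20256 = \left(10 + 28 + \frac{3}{7} + 3 \cdot 28 \cdot \frac{1}{10}\right) - 20256 = \left(10 + 28 + \frac{3}{7} + \frac{42}{5}\right) - 20256 = \frac{1639}{35} - 20256 = - \frac{707321}{35}$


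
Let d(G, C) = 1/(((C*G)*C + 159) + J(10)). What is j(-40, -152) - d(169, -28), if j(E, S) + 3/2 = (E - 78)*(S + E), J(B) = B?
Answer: 6010918483/265330 ≈ 22655.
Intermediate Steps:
j(E, S) = -3/2 + (-78 + E)*(E + S) (j(E, S) = -3/2 + (E - 78)*(S + E) = -3/2 + (-78 + E)*(E + S))
d(G, C) = 1/(169 + G*C²) (d(G, C) = 1/(((C*G)*C + 159) + 10) = 1/((G*C² + 159) + 10) = 1/((159 + G*C²) + 10) = 1/(169 + G*C²))
j(-40, -152) - d(169, -28) = (-3/2 + (-40)² - 78*(-40) - 78*(-152) - 40*(-152)) - 1/(169 + 169*(-28)²) = (-3/2 + 1600 + 3120 + 11856 + 6080) - 1/(169 + 169*784) = 45309/2 - 1/(169 + 132496) = 45309/2 - 1/132665 = 6010918483/265330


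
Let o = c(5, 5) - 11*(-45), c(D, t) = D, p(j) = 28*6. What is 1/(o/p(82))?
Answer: 42/125 ≈ 0.33600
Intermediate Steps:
p(j) = 168
o = 500 (o = 5 - 11*(-45) = 5 + 495 = 500)
1/(o/p(82)) = 1/(500/168) = 1/(500*(1/168)) = 1/(125/42) = 42/125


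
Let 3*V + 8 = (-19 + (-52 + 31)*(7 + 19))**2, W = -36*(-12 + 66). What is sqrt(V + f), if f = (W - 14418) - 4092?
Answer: sqrt(773565)/3 ≈ 293.18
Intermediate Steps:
W = -1944 (W = -36*54 = -1944)
V = 319217/3 (V = -8/3 + (-19 + (-52 + 31)*(7 + 19))**2/3 = -8/3 + (-19 - 21*26)**2/3 = -8/3 + (-19 - 546)**2/3 = -8/3 + (1/3)*(-565)**2 = -8/3 + (1/3)*319225 = -8/3 + 319225/3 = 319217/3 ≈ 1.0641e+5)
f = -20454 (f = (-1944 - 14418) - 4092 = -16362 - 4092 = -20454)
sqrt(V + f) = sqrt(319217/3 - 20454) = sqrt(257855/3) = sqrt(773565)/3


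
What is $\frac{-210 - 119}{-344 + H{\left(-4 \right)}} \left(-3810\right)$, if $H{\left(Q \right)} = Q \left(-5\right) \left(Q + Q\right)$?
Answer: $- \frac{29845}{12} \approx -2487.1$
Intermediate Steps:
$H{\left(Q \right)} = - 10 Q^{2}$ ($H{\left(Q \right)} = - 5 Q 2 Q = - 10 Q^{2}$)
$\frac{-210 - 119}{-344 + H{\left(-4 \right)}} \left(-3810\right) = \frac{-210 - 119}{-344 - 10 \left(-4\right)^{2}} \left(-3810\right) = - \frac{329}{-344 - 160} \left(-3810\right) = - \frac{329}{-504} \left(-3810\right) = \left(-329\right) \left(- \frac{1}{504}\right) \left(-3810\right) = \frac{47}{72} \left(-3810\right) = - \frac{29845}{12}$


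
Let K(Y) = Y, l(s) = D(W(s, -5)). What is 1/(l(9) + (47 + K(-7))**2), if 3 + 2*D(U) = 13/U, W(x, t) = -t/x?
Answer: 5/8051 ≈ 0.00062104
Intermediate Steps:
W(x, t) = -t/x
D(U) = -3/2 + 13/(2*U) (D(U) = -3/2 + (13/U)/2 = -3/2 + 13/(2*U))
l(s) = s*(13 - 15/s)/10 (l(s) = (13 - (-3)*(-5)/s)/(2*((-1*(-5)/s))) = (13 - 15/s)/(2*((5/s))) = (s/5)*(13 - 15/s)/2 = s*(13 - 15/s)/10)
1/(l(9) + (47 + K(-7))**2) = 1/((-3/2 + (13/10)*9) + (47 - 7)**2) = 1/((-3/2 + 117/10) + 40**2) = 1/(51/5 + 1600) = 1/(8051/5) = 5/8051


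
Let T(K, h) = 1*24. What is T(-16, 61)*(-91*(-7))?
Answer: 15288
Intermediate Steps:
T(K, h) = 24
T(-16, 61)*(-91*(-7)) = 24*(-91*(-7)) = 24*637 = 15288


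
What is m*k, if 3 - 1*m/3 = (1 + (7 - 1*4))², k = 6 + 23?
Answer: -1131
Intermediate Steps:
k = 29
m = -39 (m = 9 - 3*(1 + (7 - 1*4))² = 9 - 3*(1 + (7 - 4))² = 9 - 3*(1 + 3)² = 9 - 3*4² = 9 - 3*16 = 9 - 48 = -39)
m*k = -39*29 = -1131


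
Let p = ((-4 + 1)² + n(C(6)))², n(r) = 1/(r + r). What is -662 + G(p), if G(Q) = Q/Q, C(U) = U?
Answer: -661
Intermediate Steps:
n(r) = 1/(2*r)
p = 11881/144 (p = ((-4 + 1)² + (½)/6)² = ((-3)² + (½)*(⅙))² = (9 + 1/12)² = (109/12)² = 11881/144 ≈ 82.507)
G(Q) = 1
-662 + G(p) = -662 + 1 = -661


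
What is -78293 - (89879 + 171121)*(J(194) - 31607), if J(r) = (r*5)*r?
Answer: -40865631293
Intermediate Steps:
J(r) = 5*r**2 (J(r) = (5*r)*r = 5*r**2)
-78293 - (89879 + 171121)*(J(194) - 31607) = -78293 - (89879 + 171121)*(5*194**2 - 31607) = -78293 - 261000*(5*37636 - 31607) = -78293 - 261000*(188180 - 31607) = -78293 - 261000*156573 = -78293 - 1*40865553000 = -78293 - 40865553000 = -40865631293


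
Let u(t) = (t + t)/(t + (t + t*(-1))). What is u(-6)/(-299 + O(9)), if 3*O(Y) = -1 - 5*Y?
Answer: -6/943 ≈ -0.0063627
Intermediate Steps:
O(Y) = -⅓ - 5*Y/3 (O(Y) = (-1 - 5*Y)/3 = -⅓ - 5*Y/3)
u(t) = 2 (u(t) = (2*t)/(t + (t - t)) = (2*t)/(t + 0) = (2*t)/t = 2)
u(-6)/(-299 + O(9)) = 2/(-299 + (-⅓ - 5/3*9)) = 2/(-299 + (-⅓ - 15)) = 2/(-299 - 46/3) = 2/(-943/3) = 2*(-3/943) = -6/943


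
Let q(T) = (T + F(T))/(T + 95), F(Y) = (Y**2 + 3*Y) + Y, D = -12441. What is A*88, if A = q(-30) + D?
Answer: -14219304/13 ≈ -1.0938e+6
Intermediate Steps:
F(Y) = Y**2 + 4*Y
q(T) = (T + T*(4 + T))/(95 + T) (q(T) = (T + T*(4 + T))/(T + 95) = (T + T*(4 + T))/(95 + T))
A = -161583/13 (A = -30*(5 - 30)/(95 - 30) - 12441 = -30*(-25)/65 - 12441 = -30*1/65*(-25) - 12441 = 150/13 - 12441 = -161583/13 ≈ -12429.)
A*88 = -161583/13*88 = -14219304/13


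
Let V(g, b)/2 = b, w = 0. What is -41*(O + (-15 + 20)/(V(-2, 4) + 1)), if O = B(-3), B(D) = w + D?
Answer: 902/9 ≈ 100.22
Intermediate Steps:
B(D) = D (B(D) = 0 + D = D)
V(g, b) = 2*b
O = -3
-41*(O + (-15 + 20)/(V(-2, 4) + 1)) = -41*(-3 + (-15 + 20)/(2*4 + 1)) = -41*(-3 + 5/(8 + 1)) = -41*(-3 + 5/9) = -41*(-22/9) = 902/9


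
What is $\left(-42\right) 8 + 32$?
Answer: $-304$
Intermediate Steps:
$\left(-42\right) 8 + 32 = -336 + 32 = -304$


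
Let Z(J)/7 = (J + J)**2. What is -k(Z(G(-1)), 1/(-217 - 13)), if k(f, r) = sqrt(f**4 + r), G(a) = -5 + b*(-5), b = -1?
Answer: -I*sqrt(230)/230 ≈ -0.065938*I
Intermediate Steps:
G(a) = 0 (G(a) = -5 - 1*(-5) = -5 + 5 = 0)
Z(J) = 28*J**2 (Z(J) = 7*(J + J)**2 = 7*(2*J)**2 = 7*(4*J**2) = 28*J**2)
k(f, r) = sqrt(r + f**4)
-k(Z(G(-1)), 1/(-217 - 13)) = -sqrt(1/(-217 - 13) + (28*0**2)**4) = -sqrt(1/(-230) + (28*0)**4) = -sqrt(-1/230 + 0**4) = -sqrt(-1/230 + 0) = -sqrt(-1/230) = -I*sqrt(230)/230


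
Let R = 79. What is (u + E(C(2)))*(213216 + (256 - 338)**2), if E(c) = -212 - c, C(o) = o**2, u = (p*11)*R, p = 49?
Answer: 9317758100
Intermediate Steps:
u = 42581 (u = (49*11)*79 = 539*79 = 42581)
(u + E(C(2)))*(213216 + (256 - 338)**2) = (42581 + (-212 - 1*2**2))*(213216 + (256 - 338)**2) = (42581 + (-212 - 1*4))*(213216 + (-82)**2) = (42581 + (-212 - 4))*(213216 + 6724) = (42581 - 216)*219940 = 42365*219940 = 9317758100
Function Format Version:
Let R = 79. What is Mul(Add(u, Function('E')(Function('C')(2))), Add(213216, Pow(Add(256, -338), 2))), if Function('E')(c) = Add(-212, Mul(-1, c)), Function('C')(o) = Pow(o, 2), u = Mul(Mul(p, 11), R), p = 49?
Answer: 9317758100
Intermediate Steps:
u = 42581 (u = Mul(Mul(49, 11), 79) = Mul(539, 79) = 42581)
Mul(Add(u, Function('E')(Function('C')(2))), Add(213216, Pow(Add(256, -338), 2))) = Mul(Add(42581, Add(-212, Mul(-1, Pow(2, 2)))), Add(213216, Pow(Add(256, -338), 2))) = Mul(Add(42581, Add(-212, Mul(-1, 4))), Add(213216, Pow(-82, 2))) = Mul(Add(42581, Add(-212, -4)), Add(213216, 6724)) = Mul(Add(42581, -216), 219940) = Mul(42365, 219940) = 9317758100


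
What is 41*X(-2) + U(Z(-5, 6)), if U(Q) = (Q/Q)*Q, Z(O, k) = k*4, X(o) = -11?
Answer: -427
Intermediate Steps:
Z(O, k) = 4*k
U(Q) = Q (U(Q) = 1*Q = Q)
41*X(-2) + U(Z(-5, 6)) = 41*(-11) + 4*6 = -451 + 24 = -427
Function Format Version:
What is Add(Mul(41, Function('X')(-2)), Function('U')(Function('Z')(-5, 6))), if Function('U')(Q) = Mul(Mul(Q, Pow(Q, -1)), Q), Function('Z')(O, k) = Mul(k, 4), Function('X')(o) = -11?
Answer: -427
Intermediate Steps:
Function('Z')(O, k) = Mul(4, k)
Function('U')(Q) = Q (Function('U')(Q) = Mul(1, Q) = Q)
Add(Mul(41, Function('X')(-2)), Function('U')(Function('Z')(-5, 6))) = Add(Mul(41, -11), Mul(4, 6)) = Add(-451, 24) = -427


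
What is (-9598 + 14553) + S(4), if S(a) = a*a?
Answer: 4971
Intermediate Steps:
S(a) = a²
(-9598 + 14553) + S(4) = (-9598 + 14553) + 4² = 4955 + 16 = 4971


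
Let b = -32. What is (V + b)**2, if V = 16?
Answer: 256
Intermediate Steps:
(V + b)**2 = (16 - 32)**2 = (-16)**2 = 256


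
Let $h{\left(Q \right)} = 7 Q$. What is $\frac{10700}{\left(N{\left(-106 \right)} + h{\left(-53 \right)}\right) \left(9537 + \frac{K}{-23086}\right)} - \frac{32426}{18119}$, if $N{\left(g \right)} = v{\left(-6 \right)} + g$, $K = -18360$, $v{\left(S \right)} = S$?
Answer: $- \frac{14508533949322}{8096570220393} \approx -1.7919$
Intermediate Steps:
$N{\left(g \right)} = -6 + g$
$\frac{10700}{\left(N{\left(-106 \right)} + h{\left(-53 \right)}\right) \left(9537 + \frac{K}{-23086}\right)} - \frac{32426}{18119} = \frac{10700}{\left(\left(-6 - 106\right) + 7 \left(-53\right)\right) \left(9537 - \frac{18360}{-23086}\right)} - \frac{32426}{18119} = \frac{10700}{\left(-112 - 371\right) \left(9537 - - \frac{540}{679}\right)} - \frac{32426}{18119} = \frac{10700}{\left(-483\right) \left(9537 + \frac{540}{679}\right)} - \frac{32426}{18119} = \frac{10700}{\left(-483\right) \frac{6476163}{679}} - \frac{32426}{18119} = \frac{10700}{- \frac{446855247}{97}} - \frac{32426}{18119} = 10700 \left(- \frac{97}{446855247}\right) - \frac{32426}{18119} = - \frac{1037900}{446855247} - \frac{32426}{18119} = - \frac{14508533949322}{8096570220393}$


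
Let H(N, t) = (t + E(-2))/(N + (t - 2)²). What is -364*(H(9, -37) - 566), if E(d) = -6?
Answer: 157616186/765 ≈ 2.0603e+5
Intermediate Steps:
H(N, t) = (-6 + t)/(N + (-2 + t)²) (H(N, t) = (t - 6)/(N + (t - 2)²) = (-6 + t)/(N + (-2 + t)²))
-364*(H(9, -37) - 566) = -364*((-6 - 37)/(9 + (-2 - 37)²) - 566) = -364*(-43/(9 + (-39)²) - 566) = -364*(-43/(9 + 1521) - 566) = -364*(-43/1530 - 566) = -364*(-866023/1530) = 157616186/765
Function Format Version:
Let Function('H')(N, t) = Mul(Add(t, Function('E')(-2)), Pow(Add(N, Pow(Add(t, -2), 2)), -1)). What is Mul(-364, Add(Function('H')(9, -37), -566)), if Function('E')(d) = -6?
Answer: Rational(157616186, 765) ≈ 2.0603e+5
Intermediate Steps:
Function('H')(N, t) = Mul(Pow(Add(N, Pow(Add(-2, t), 2)), -1), Add(-6, t)) (Function('H')(N, t) = Mul(Add(t, -6), Pow(Add(N, Pow(Add(t, -2), 2)), -1)) = Mul(Add(-6, t), Pow(Add(N, Pow(Add(-2, t), 2)), -1)) = Mul(Pow(Add(N, Pow(Add(-2, t), 2)), -1), Add(-6, t)))
Mul(-364, Add(Function('H')(9, -37), -566)) = Mul(-364, Add(Mul(Pow(Add(9, Pow(Add(-2, -37), 2)), -1), Add(-6, -37)), -566)) = Mul(-364, Add(Mul(Pow(Add(9, Pow(-39, 2)), -1), -43), -566)) = Mul(-364, Add(Mul(Pow(Add(9, 1521), -1), -43), -566)) = Mul(-364, Add(Mul(Pow(1530, -1), -43), -566)) = Mul(-364, Add(Mul(Rational(1, 1530), -43), -566)) = Mul(-364, Add(Rational(-43, 1530), -566)) = Mul(-364, Rational(-866023, 1530)) = Rational(157616186, 765)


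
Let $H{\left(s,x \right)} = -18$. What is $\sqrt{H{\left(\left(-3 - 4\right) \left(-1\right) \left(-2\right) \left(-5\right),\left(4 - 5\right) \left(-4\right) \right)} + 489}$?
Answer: $\sqrt{471} \approx 21.703$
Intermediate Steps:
$\sqrt{H{\left(\left(-3 - 4\right) \left(-1\right) \left(-2\right) \left(-5\right),\left(4 - 5\right) \left(-4\right) \right)} + 489} = \sqrt{-18 + 489} = \sqrt{471}$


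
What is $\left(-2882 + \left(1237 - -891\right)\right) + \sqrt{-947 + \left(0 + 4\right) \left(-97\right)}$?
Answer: $-754 + i \sqrt{1335} \approx -754.0 + 36.538 i$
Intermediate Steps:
$\left(-2882 + \left(1237 - -891\right)\right) + \sqrt{-947 + \left(0 + 4\right) \left(-97\right)} = \left(-2882 + \left(1237 + 891\right)\right) + \sqrt{-947 + 4 \left(-97\right)} = \left(-2882 + 2128\right) + \sqrt{-947 - 388} = -754 + \sqrt{-1335} = -754 + i \sqrt{1335}$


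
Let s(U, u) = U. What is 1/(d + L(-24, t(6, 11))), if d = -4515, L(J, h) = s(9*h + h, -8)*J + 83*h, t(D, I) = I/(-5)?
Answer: -5/20848 ≈ -0.00023983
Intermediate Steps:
t(D, I) = -I/5 (t(D, I) = I*(-⅕) = -I/5)
L(J, h) = 83*h + 10*J*h (L(J, h) = (9*h + h)*J + 83*h = (10*h)*J + 83*h = 10*J*h + 83*h = 83*h + 10*J*h)
1/(d + L(-24, t(6, 11))) = 1/(-4515 + (-⅕*11)*(83 + 10*(-24))) = 1/(-4515 - 11*(83 - 240)/5) = 1/(-4515 - 11/5*(-157)) = 1/(-4515 + 1727/5) = 1/(-20848/5) = -5/20848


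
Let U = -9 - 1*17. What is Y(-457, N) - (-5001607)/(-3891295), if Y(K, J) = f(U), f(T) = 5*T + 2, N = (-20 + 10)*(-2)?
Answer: -503087367/3891295 ≈ -129.29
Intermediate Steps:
N = 20 (N = -10*(-2) = 20)
U = -26 (U = -9 - 17 = -26)
f(T) = 2 + 5*T
Y(K, J) = -128 (Y(K, J) = 2 + 5*(-26) = 2 - 130 = -128)
Y(-457, N) - (-5001607)/(-3891295) = -128 - (-5001607)/(-3891295) = -128 - (-5001607)*(-1)/3891295 = -128 - 1*5001607/3891295 = -128 - 5001607/3891295 = -503087367/3891295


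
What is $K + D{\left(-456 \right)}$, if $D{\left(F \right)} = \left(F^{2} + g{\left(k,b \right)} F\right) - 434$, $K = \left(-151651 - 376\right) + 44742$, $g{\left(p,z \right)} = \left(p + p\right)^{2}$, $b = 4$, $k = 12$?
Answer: $-162439$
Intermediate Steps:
$g{\left(p,z \right)} = 4 p^{2}$ ($g{\left(p,z \right)} = \left(2 p\right)^{2} = 4 p^{2}$)
$K = -107285$ ($K = -152027 + 44742 = -107285$)
$D{\left(F \right)} = -434 + F^{2} + 576 F$ ($D{\left(F \right)} = \left(F^{2} + 4 \cdot 12^{2} F\right) - 434 = \left(F^{2} + 4 \cdot 144 F\right) - 434 = \left(F^{2} + 576 F\right) - 434 = -434 + F^{2} + 576 F$)
$K + D{\left(-456 \right)} = -107285 + \left(-434 + \left(-456\right)^{2} + 576 \left(-456\right)\right) = -107285 - 55154 = -162439$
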